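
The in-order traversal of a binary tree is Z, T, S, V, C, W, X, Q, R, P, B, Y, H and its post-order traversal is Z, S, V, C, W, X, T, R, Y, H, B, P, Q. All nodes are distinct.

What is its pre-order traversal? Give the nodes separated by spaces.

Q T Z X W C V S P R B H Y

The last element of post-order is the root; it splits in-order into left and right subtrees.
Root Q: left subtree has 7 nodes {Z, T, S, V, C, W, X}, right has 5 {R, P, B, Y, H}.
  Root T: left subtree has 1 node {Z}, right has 5 {S, V, C, W, X}.
    Root X: left subtree has 4 nodes {S, V, C, W}, right has 0 { }.
      Root W: left subtree has 3 nodes {S, V, C}, right has 0 { }.
        Root C: left subtree has 2 nodes {S, V}, right has 0 { }.
          Root V: left subtree has 1 node {S}, right has 0 { }.
  Root P: left subtree has 1 node {R}, right has 3 {B, Y, H}.
    Root B: left subtree has 0 nodes { }, right has 2 {Y, H}.
      Root H: left subtree has 1 node {Y}, right has 0 { }.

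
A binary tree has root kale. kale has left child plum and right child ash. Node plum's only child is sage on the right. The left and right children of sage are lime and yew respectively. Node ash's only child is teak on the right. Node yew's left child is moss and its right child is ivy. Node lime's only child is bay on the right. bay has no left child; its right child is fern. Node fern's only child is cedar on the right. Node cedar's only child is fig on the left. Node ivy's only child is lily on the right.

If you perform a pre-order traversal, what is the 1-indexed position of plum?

2

Pre-order visits the node, then its left subtree, then its right subtree.
Visit kale.
At kale: go left to plum.
  Visit plum.
  At plum: no left child.
  At plum: go right to sage.
    Visit sage.
    At sage: go left to lime.
      Visit lime.
      At lime: no left child.
      At lime: go right to bay.
        Visit bay.
        At bay: no left child.
        At bay: go right to fern.
          Visit fern.
          At fern: no left child.
          At fern: go right to cedar.
            Visit cedar.
            At cedar: go left to fig.
              fig is a leaf — visit fig.
            At cedar: no right child.
    At sage: go right to yew.
      Visit yew.
      At yew: go left to moss.
        moss is a leaf — visit moss.
      At yew: go right to ivy.
        Visit ivy.
        At ivy: no left child.
        At ivy: go right to lily.
          lily is a leaf — visit lily.
At kale: go right to ash.
  Visit ash.
  At ash: no left child.
  At ash: go right to teak.
    teak is a leaf — visit teak.
Full pre-order sequence: kale, plum, sage, lime, bay, fern, cedar, fig, yew, moss, ivy, lily, ash, teak.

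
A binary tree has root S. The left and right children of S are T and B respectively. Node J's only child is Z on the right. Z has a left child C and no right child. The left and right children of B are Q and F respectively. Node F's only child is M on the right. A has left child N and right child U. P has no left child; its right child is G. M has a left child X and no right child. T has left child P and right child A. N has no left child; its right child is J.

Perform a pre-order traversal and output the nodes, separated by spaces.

Pre-order visits the node, then its left subtree, then its right subtree.
Visit S.
At S: go left to T.
  Visit T.
  At T: go left to P.
    Visit P.
    At P: no left child.
    At P: go right to G.
      G is a leaf — visit G.
  At T: go right to A.
    Visit A.
    At A: go left to N.
      Visit N.
      At N: no left child.
      At N: go right to J.
        Visit J.
        At J: no left child.
        At J: go right to Z.
          Visit Z.
          At Z: go left to C.
            C is a leaf — visit C.
          At Z: no right child.
    At A: go right to U.
      U is a leaf — visit U.
At S: go right to B.
  Visit B.
  At B: go left to Q.
    Q is a leaf — visit Q.
  At B: go right to F.
    Visit F.
    At F: no left child.
    At F: go right to M.
      Visit M.
      At M: go left to X.
        X is a leaf — visit X.
      At M: no right child.

S T P G A N J Z C U B Q F M X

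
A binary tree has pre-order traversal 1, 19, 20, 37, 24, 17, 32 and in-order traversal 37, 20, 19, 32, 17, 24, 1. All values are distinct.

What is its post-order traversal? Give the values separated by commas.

37, 20, 32, 17, 24, 19, 1

The first element of pre-order is the root; it splits in-order into left and right subtrees.
Root 1: left subtree has 6 nodes {37, 20, 19, 32, 17, 24}, right has 0 { }.
  Root 19: left subtree has 2 nodes {37, 20}, right has 3 {32, 17, 24}.
    Root 20: left subtree has 1 node {37}, right has 0 { }.
    Root 24: left subtree has 2 nodes {32, 17}, right has 0 { }.
      Root 17: left subtree has 1 node {32}, right has 0 { }.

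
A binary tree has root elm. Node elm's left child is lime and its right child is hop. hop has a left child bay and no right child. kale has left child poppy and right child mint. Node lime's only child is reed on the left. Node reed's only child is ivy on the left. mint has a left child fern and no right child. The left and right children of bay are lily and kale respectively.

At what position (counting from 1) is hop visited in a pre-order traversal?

5

Pre-order visits the node, then its left subtree, then its right subtree.
Visit elm.
At elm: go left to lime.
  Visit lime.
  At lime: go left to reed.
    Visit reed.
    At reed: go left to ivy.
      ivy is a leaf — visit ivy.
    At reed: no right child.
  At lime: no right child.
At elm: go right to hop.
  Visit hop.
  At hop: go left to bay.
    Visit bay.
    At bay: go left to lily.
      lily is a leaf — visit lily.
    At bay: go right to kale.
      Visit kale.
      At kale: go left to poppy.
        poppy is a leaf — visit poppy.
      At kale: go right to mint.
        Visit mint.
        At mint: go left to fern.
          fern is a leaf — visit fern.
        At mint: no right child.
  At hop: no right child.
Full pre-order sequence: elm, lime, reed, ivy, hop, bay, lily, kale, poppy, mint, fern.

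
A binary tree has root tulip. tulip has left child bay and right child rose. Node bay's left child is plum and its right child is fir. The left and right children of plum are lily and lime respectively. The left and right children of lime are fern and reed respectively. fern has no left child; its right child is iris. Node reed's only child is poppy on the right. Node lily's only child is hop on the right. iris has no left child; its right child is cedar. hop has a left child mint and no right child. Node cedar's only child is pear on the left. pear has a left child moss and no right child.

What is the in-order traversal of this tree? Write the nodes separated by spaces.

lily mint hop plum fern iris moss pear cedar lime reed poppy bay fir tulip rose

In-order visits the left subtree, then the node, then the right subtree.
At tulip: go left to bay.
  At bay: go left to plum.
    At plum: go left to lily.
      At lily: no left child.
      Visit lily.
      At lily: go right to hop.
        At hop: go left to mint.
          mint is a leaf — visit mint.
        Visit hop.
        At hop: no right child.
    Visit plum.
    At plum: go right to lime.
      At lime: go left to fern.
        At fern: no left child.
        Visit fern.
        At fern: go right to iris.
          At iris: no left child.
          Visit iris.
          At iris: go right to cedar.
            At cedar: go left to pear.
              At pear: go left to moss.
                moss is a leaf — visit moss.
              Visit pear.
              At pear: no right child.
            Visit cedar.
            At cedar: no right child.
      Visit lime.
      At lime: go right to reed.
        At reed: no left child.
        Visit reed.
        At reed: go right to poppy.
          poppy is a leaf — visit poppy.
  Visit bay.
  At bay: go right to fir.
    fir is a leaf — visit fir.
Visit tulip.
At tulip: go right to rose.
  rose is a leaf — visit rose.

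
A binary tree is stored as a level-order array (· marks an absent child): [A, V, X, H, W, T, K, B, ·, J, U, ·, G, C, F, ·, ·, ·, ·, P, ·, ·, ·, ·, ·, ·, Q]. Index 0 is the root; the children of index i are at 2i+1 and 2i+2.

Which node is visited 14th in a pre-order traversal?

Pre-order visits the node, then its left subtree, then its right subtree.
Visit A.
At A: go left to V.
  Visit V.
  At V: go left to H.
    Visit H.
    At H: go left to B.
      B is a leaf — visit B.
    At H: no right child.
  At V: go right to W.
    Visit W.
    At W: go left to J.
      Visit J.
      At J: go left to P.
        P is a leaf — visit P.
      At J: no right child.
    At W: go right to U.
      U is a leaf — visit U.
At A: go right to X.
  Visit X.
  At X: go left to T.
    Visit T.
    At T: no left child.
    At T: go right to G.
      Visit G.
      At G: no left child.
      At G: go right to Q.
        Q is a leaf — visit Q.
  At X: go right to K.
    Visit K.
    At K: go left to C.
      C is a leaf — visit C.
    At K: go right to F.
      F is a leaf — visit F.
Full pre-order sequence: A, V, H, B, W, J, P, U, X, T, G, Q, K, C, F.

C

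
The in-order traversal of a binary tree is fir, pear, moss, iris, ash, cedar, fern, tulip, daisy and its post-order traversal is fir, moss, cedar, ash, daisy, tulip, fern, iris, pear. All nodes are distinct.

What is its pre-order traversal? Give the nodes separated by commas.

pear, fir, iris, moss, fern, ash, cedar, tulip, daisy

The last element of post-order is the root; it splits in-order into left and right subtrees.
Root pear: left subtree has 1 node {fir}, right has 7 {moss, iris, ash, cedar, fern, tulip, daisy}.
  Root iris: left subtree has 1 node {moss}, right has 5 {ash, cedar, fern, tulip, daisy}.
    Root fern: left subtree has 2 nodes {ash, cedar}, right has 2 {tulip, daisy}.
      Root ash: left subtree has 0 nodes { }, right has 1 {cedar}.
      Root tulip: left subtree has 0 nodes { }, right has 1 {daisy}.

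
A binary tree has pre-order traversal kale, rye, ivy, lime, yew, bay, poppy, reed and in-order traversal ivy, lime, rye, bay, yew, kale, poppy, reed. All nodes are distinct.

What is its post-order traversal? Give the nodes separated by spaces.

lime ivy bay yew rye reed poppy kale

The first element of pre-order is the root; it splits in-order into left and right subtrees.
Root kale: left subtree has 5 nodes {ivy, lime, rye, bay, yew}, right has 2 {poppy, reed}.
  Root rye: left subtree has 2 nodes {ivy, lime}, right has 2 {bay, yew}.
    Root ivy: left subtree has 0 nodes { }, right has 1 {lime}.
    Root yew: left subtree has 1 node {bay}, right has 0 { }.
  Root poppy: left subtree has 0 nodes { }, right has 1 {reed}.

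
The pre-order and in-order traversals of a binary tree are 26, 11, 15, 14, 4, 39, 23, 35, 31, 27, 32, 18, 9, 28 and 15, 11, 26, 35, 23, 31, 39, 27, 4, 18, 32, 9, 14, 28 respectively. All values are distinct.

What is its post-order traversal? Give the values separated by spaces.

15 11 35 31 23 27 39 18 9 32 4 28 14 26

The first element of pre-order is the root; it splits in-order into left and right subtrees.
Root 26: left subtree has 2 nodes {15, 11}, right has 11 {35, 23, 31, 39, 27, 4, 18, 32, 9, 14, 28}.
  Root 11: left subtree has 1 node {15}, right has 0 { }.
  Root 14: left subtree has 9 nodes {35, 23, 31, 39, 27, 4, 18, 32, 9}, right has 1 {28}.
    Root 4: left subtree has 5 nodes {35, 23, 31, 39, 27}, right has 3 {18, 32, 9}.
      Root 39: left subtree has 3 nodes {35, 23, 31}, right has 1 {27}.
        Root 23: left subtree has 1 node {35}, right has 1 {31}.
      Root 32: left subtree has 1 node {18}, right has 1 {9}.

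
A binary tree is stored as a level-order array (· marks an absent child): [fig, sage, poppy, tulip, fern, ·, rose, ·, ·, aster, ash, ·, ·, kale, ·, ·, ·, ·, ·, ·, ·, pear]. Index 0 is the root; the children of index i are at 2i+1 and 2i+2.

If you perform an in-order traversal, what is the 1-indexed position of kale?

9

In-order visits the left subtree, then the node, then the right subtree.
At fig: go left to sage.
  At sage: go left to tulip.
    tulip is a leaf — visit tulip.
  Visit sage.
  At sage: go right to fern.
    At fern: go left to aster.
      aster is a leaf — visit aster.
    Visit fern.
    At fern: go right to ash.
      At ash: go left to pear.
        pear is a leaf — visit pear.
      Visit ash.
      At ash: no right child.
Visit fig.
At fig: go right to poppy.
  At poppy: no left child.
  Visit poppy.
  At poppy: go right to rose.
    At rose: go left to kale.
      kale is a leaf — visit kale.
    Visit rose.
    At rose: no right child.
Full in-order sequence: tulip, sage, aster, fern, pear, ash, fig, poppy, kale, rose.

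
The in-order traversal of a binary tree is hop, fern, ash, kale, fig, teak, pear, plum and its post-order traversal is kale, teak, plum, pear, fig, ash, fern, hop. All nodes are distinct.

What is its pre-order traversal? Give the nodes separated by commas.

The last element of post-order is the root; it splits in-order into left and right subtrees.
Root hop: left subtree has 0 nodes { }, right has 7 {fern, ash, kale, fig, teak, pear, plum}.
  Root fern: left subtree has 0 nodes { }, right has 6 {ash, kale, fig, teak, pear, plum}.
    Root ash: left subtree has 0 nodes { }, right has 5 {kale, fig, teak, pear, plum}.
      Root fig: left subtree has 1 node {kale}, right has 3 {teak, pear, plum}.
        Root pear: left subtree has 1 node {teak}, right has 1 {plum}.

hop, fern, ash, fig, kale, pear, teak, plum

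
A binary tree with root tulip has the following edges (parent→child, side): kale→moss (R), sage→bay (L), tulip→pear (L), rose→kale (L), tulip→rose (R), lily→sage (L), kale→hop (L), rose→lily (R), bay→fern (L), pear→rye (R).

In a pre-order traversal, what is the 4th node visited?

Pre-order visits the node, then its left subtree, then its right subtree.
Visit tulip.
At tulip: go left to pear.
  Visit pear.
  At pear: no left child.
  At pear: go right to rye.
    rye is a leaf — visit rye.
At tulip: go right to rose.
  Visit rose.
  At rose: go left to kale.
    Visit kale.
    At kale: go left to hop.
      hop is a leaf — visit hop.
    At kale: go right to moss.
      moss is a leaf — visit moss.
  At rose: go right to lily.
    Visit lily.
    At lily: go left to sage.
      Visit sage.
      At sage: go left to bay.
        Visit bay.
        At bay: go left to fern.
          fern is a leaf — visit fern.
        At bay: no right child.
      At sage: no right child.
    At lily: no right child.
Full pre-order sequence: tulip, pear, rye, rose, kale, hop, moss, lily, sage, bay, fern.

rose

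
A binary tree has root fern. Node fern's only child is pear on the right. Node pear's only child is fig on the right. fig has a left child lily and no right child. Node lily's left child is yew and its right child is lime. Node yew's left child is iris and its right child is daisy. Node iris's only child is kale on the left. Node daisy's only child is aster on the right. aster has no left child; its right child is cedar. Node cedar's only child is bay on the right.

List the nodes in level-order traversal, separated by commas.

fern, pear, fig, lily, yew, lime, iris, daisy, kale, aster, cedar, bay

Level-order visits nodes level by level from the root, left to right within each level.
Level 0: fern
Level 1: pear
Level 2: fig
Level 3: lily
Level 4: yew, lime
Level 5: iris, daisy
Level 6: kale, aster
Level 7: cedar
Level 8: bay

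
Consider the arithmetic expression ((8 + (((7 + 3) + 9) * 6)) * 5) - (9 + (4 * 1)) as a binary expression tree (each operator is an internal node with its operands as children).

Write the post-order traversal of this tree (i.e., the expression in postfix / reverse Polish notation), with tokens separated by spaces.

8 7 3 + 9 + 6 * + 5 * 9 4 1 * + -

Post-order on an expression tree gives postfix notation: for each operator, emit left operand, right operand, then the operator.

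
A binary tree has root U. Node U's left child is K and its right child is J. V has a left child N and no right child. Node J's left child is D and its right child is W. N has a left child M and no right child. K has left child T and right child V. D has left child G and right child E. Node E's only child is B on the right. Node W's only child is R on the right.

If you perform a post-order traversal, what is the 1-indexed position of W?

11

Post-order visits the left subtree, then the right subtree, then the node.
At U: go left to K.
  At K: go left to T.
    T is a leaf — visit T.
  At K: go right to V.
    At V: go left to N.
      At N: go left to M.
        M is a leaf — visit M.
      At N: no right child.
      Visit N.
    At V: no right child.
    Visit V.
  Visit K.
At U: go right to J.
  At J: go left to D.
    At D: go left to G.
      G is a leaf — visit G.
    At D: go right to E.
      At E: no left child.
      At E: go right to B.
        B is a leaf — visit B.
      Visit E.
    Visit D.
  At J: go right to W.
    At W: no left child.
    At W: go right to R.
      R is a leaf — visit R.
    Visit W.
  Visit J.
Visit U.
Full post-order sequence: T, M, N, V, K, G, B, E, D, R, W, J, U.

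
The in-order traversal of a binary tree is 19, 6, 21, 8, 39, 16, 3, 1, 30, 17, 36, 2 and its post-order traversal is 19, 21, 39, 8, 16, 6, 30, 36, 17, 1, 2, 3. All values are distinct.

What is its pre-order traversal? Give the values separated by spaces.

The last element of post-order is the root; it splits in-order into left and right subtrees.
Root 3: left subtree has 6 nodes {19, 6, 21, 8, 39, 16}, right has 5 {1, 30, 17, 36, 2}.
  Root 6: left subtree has 1 node {19}, right has 4 {21, 8, 39, 16}.
    Root 16: left subtree has 3 nodes {21, 8, 39}, right has 0 { }.
      Root 8: left subtree has 1 node {21}, right has 1 {39}.
  Root 2: left subtree has 4 nodes {1, 30, 17, 36}, right has 0 { }.
    Root 1: left subtree has 0 nodes { }, right has 3 {30, 17, 36}.
      Root 17: left subtree has 1 node {30}, right has 1 {36}.

3 6 19 16 8 21 39 2 1 17 30 36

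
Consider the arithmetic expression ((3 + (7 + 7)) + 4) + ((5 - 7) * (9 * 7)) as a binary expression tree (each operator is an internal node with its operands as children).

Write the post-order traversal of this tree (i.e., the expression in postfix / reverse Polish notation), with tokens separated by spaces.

Post-order on an expression tree gives postfix notation: for each operator, emit left operand, right operand, then the operator.

3 7 7 + + 4 + 5 7 - 9 7 * * +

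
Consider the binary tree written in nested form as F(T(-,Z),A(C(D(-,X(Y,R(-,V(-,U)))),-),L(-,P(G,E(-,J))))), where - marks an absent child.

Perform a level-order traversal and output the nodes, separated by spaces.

F T A Z C L D P X G E Y R J V U

Level-order visits nodes level by level from the root, left to right within each level.
Level 0: F
Level 1: T, A
Level 2: Z, C, L
Level 3: D, P
Level 4: X, G, E
Level 5: Y, R, J
Level 6: V
Level 7: U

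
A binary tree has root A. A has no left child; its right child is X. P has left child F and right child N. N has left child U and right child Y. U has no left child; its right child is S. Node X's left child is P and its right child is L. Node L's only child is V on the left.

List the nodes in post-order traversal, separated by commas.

F, S, U, Y, N, P, V, L, X, A

Post-order visits the left subtree, then the right subtree, then the node.
At A: no left child.
At A: go right to X.
  At X: go left to P.
    At P: go left to F.
      F is a leaf — visit F.
    At P: go right to N.
      At N: go left to U.
        At U: no left child.
        At U: go right to S.
          S is a leaf — visit S.
        Visit U.
      At N: go right to Y.
        Y is a leaf — visit Y.
      Visit N.
    Visit P.
  At X: go right to L.
    At L: go left to V.
      V is a leaf — visit V.
    At L: no right child.
    Visit L.
  Visit X.
Visit A.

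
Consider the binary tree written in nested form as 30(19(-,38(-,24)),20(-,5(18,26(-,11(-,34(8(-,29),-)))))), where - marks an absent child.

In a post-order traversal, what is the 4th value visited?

Post-order visits the left subtree, then the right subtree, then the node.
At 30: go left to 19.
  At 19: no left child.
  At 19: go right to 38.
    At 38: no left child.
    At 38: go right to 24.
      24 is a leaf — visit 24.
    Visit 38.
  Visit 19.
At 30: go right to 20.
  At 20: no left child.
  At 20: go right to 5.
    At 5: go left to 18.
      18 is a leaf — visit 18.
    At 5: go right to 26.
      At 26: no left child.
      At 26: go right to 11.
        At 11: no left child.
        At 11: go right to 34.
          At 34: go left to 8.
            At 8: no left child.
            At 8: go right to 29.
              29 is a leaf — visit 29.
            Visit 8.
          At 34: no right child.
          Visit 34.
        Visit 11.
      Visit 26.
    Visit 5.
  Visit 20.
Visit 30.
Full post-order sequence: 24, 38, 19, 18, 29, 8, 34, 11, 26, 5, 20, 30.

18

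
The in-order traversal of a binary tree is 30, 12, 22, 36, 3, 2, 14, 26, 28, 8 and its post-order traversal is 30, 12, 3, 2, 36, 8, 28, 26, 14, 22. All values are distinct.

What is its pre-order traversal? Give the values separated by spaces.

The last element of post-order is the root; it splits in-order into left and right subtrees.
Root 22: left subtree has 2 nodes {30, 12}, right has 7 {36, 3, 2, 14, 26, 28, 8}.
  Root 12: left subtree has 1 node {30}, right has 0 { }.
  Root 14: left subtree has 3 nodes {36, 3, 2}, right has 3 {26, 28, 8}.
    Root 36: left subtree has 0 nodes { }, right has 2 {3, 2}.
      Root 2: left subtree has 1 node {3}, right has 0 { }.
    Root 26: left subtree has 0 nodes { }, right has 2 {28, 8}.
      Root 28: left subtree has 0 nodes { }, right has 1 {8}.

22 12 30 14 36 2 3 26 28 8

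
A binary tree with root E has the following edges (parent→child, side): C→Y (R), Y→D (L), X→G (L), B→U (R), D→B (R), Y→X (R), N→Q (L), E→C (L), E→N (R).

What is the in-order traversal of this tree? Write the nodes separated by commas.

C, D, B, U, Y, G, X, E, Q, N

In-order visits the left subtree, then the node, then the right subtree.
At E: go left to C.
  At C: no left child.
  Visit C.
  At C: go right to Y.
    At Y: go left to D.
      At D: no left child.
      Visit D.
      At D: go right to B.
        At B: no left child.
        Visit B.
        At B: go right to U.
          U is a leaf — visit U.
    Visit Y.
    At Y: go right to X.
      At X: go left to G.
        G is a leaf — visit G.
      Visit X.
      At X: no right child.
Visit E.
At E: go right to N.
  At N: go left to Q.
    Q is a leaf — visit Q.
  Visit N.
  At N: no right child.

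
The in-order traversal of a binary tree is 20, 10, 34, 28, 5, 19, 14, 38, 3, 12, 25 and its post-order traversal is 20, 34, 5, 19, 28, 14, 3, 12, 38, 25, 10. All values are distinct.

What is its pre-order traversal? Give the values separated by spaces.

The last element of post-order is the root; it splits in-order into left and right subtrees.
Root 10: left subtree has 1 node {20}, right has 9 {34, 28, 5, 19, 14, 38, 3, 12, 25}.
  Root 25: left subtree has 8 nodes {34, 28, 5, 19, 14, 38, 3, 12}, right has 0 { }.
    Root 38: left subtree has 5 nodes {34, 28, 5, 19, 14}, right has 2 {3, 12}.
      Root 14: left subtree has 4 nodes {34, 28, 5, 19}, right has 0 { }.
        Root 28: left subtree has 1 node {34}, right has 2 {5, 19}.
          Root 19: left subtree has 1 node {5}, right has 0 { }.
      Root 12: left subtree has 1 node {3}, right has 0 { }.

10 20 25 38 14 28 34 19 5 12 3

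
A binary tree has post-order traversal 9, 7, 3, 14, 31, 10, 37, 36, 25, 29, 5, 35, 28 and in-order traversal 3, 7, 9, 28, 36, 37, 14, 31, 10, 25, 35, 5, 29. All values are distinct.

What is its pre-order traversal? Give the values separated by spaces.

The last element of post-order is the root; it splits in-order into left and right subtrees.
Root 28: left subtree has 3 nodes {3, 7, 9}, right has 9 {36, 37, 14, 31, 10, 25, 35, 5, 29}.
  Root 3: left subtree has 0 nodes { }, right has 2 {7, 9}.
    Root 7: left subtree has 0 nodes { }, right has 1 {9}.
  Root 35: left subtree has 6 nodes {36, 37, 14, 31, 10, 25}, right has 2 {5, 29}.
    Root 25: left subtree has 5 nodes {36, 37, 14, 31, 10}, right has 0 { }.
      Root 36: left subtree has 0 nodes { }, right has 4 {37, 14, 31, 10}.
        Root 37: left subtree has 0 nodes { }, right has 3 {14, 31, 10}.
          Root 10: left subtree has 2 nodes {14, 31}, right has 0 { }.
            Root 31: left subtree has 1 node {14}, right has 0 { }.
    Root 5: left subtree has 0 nodes { }, right has 1 {29}.

28 3 7 9 35 25 36 37 10 31 14 5 29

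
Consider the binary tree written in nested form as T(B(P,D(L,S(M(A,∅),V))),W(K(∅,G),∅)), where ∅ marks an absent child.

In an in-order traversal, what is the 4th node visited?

D

In-order visits the left subtree, then the node, then the right subtree.
At T: go left to B.
  At B: go left to P.
    P is a leaf — visit P.
  Visit B.
  At B: go right to D.
    At D: go left to L.
      L is a leaf — visit L.
    Visit D.
    At D: go right to S.
      At S: go left to M.
        At M: go left to A.
          A is a leaf — visit A.
        Visit M.
        At M: no right child.
      Visit S.
      At S: go right to V.
        V is a leaf — visit V.
Visit T.
At T: go right to W.
  At W: go left to K.
    At K: no left child.
    Visit K.
    At K: go right to G.
      G is a leaf — visit G.
  Visit W.
  At W: no right child.
Full in-order sequence: P, B, L, D, A, M, S, V, T, K, G, W.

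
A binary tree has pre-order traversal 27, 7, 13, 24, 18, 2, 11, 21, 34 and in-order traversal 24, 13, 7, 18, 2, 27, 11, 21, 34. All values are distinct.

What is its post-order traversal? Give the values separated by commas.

24, 13, 2, 18, 7, 34, 21, 11, 27

The first element of pre-order is the root; it splits in-order into left and right subtrees.
Root 27: left subtree has 5 nodes {24, 13, 7, 18, 2}, right has 3 {11, 21, 34}.
  Root 7: left subtree has 2 nodes {24, 13}, right has 2 {18, 2}.
    Root 13: left subtree has 1 node {24}, right has 0 { }.
    Root 18: left subtree has 0 nodes { }, right has 1 {2}.
  Root 11: left subtree has 0 nodes { }, right has 2 {21, 34}.
    Root 21: left subtree has 0 nodes { }, right has 1 {34}.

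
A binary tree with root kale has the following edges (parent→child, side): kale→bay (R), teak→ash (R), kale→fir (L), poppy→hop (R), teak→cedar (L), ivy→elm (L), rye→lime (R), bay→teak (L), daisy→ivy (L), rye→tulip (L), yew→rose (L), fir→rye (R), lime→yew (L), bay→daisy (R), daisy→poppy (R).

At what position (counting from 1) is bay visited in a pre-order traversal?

Pre-order visits the node, then its left subtree, then its right subtree.
Visit kale.
At kale: go left to fir.
  Visit fir.
  At fir: no left child.
  At fir: go right to rye.
    Visit rye.
    At rye: go left to tulip.
      tulip is a leaf — visit tulip.
    At rye: go right to lime.
      Visit lime.
      At lime: go left to yew.
        Visit yew.
        At yew: go left to rose.
          rose is a leaf — visit rose.
        At yew: no right child.
      At lime: no right child.
At kale: go right to bay.
  Visit bay.
  At bay: go left to teak.
    Visit teak.
    At teak: go left to cedar.
      cedar is a leaf — visit cedar.
    At teak: go right to ash.
      ash is a leaf — visit ash.
  At bay: go right to daisy.
    Visit daisy.
    At daisy: go left to ivy.
      Visit ivy.
      At ivy: go left to elm.
        elm is a leaf — visit elm.
      At ivy: no right child.
    At daisy: go right to poppy.
      Visit poppy.
      At poppy: no left child.
      At poppy: go right to hop.
        hop is a leaf — visit hop.
Full pre-order sequence: kale, fir, rye, tulip, lime, yew, rose, bay, teak, cedar, ash, daisy, ivy, elm, poppy, hop.

8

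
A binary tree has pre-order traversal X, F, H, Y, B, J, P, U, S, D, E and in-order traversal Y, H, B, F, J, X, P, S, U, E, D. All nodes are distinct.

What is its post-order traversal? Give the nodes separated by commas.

The first element of pre-order is the root; it splits in-order into left and right subtrees.
Root X: left subtree has 5 nodes {Y, H, B, F, J}, right has 5 {P, S, U, E, D}.
  Root F: left subtree has 3 nodes {Y, H, B}, right has 1 {J}.
    Root H: left subtree has 1 node {Y}, right has 1 {B}.
  Root P: left subtree has 0 nodes { }, right has 4 {S, U, E, D}.
    Root U: left subtree has 1 node {S}, right has 2 {E, D}.
      Root D: left subtree has 1 node {E}, right has 0 { }.

Y, B, H, J, F, S, E, D, U, P, X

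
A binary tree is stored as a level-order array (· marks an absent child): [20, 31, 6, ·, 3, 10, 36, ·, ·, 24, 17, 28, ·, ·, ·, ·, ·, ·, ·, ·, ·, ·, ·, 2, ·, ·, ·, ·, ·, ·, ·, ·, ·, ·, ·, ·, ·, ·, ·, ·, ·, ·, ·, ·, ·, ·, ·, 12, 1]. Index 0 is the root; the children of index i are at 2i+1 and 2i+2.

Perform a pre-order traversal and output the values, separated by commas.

Pre-order visits the node, then its left subtree, then its right subtree.
Visit 20.
At 20: go left to 31.
  Visit 31.
  At 31: no left child.
  At 31: go right to 3.
    Visit 3.
    At 3: go left to 24.
      24 is a leaf — visit 24.
    At 3: go right to 17.
      17 is a leaf — visit 17.
At 20: go right to 6.
  Visit 6.
  At 6: go left to 10.
    Visit 10.
    At 10: go left to 28.
      Visit 28.
      At 28: go left to 2.
        Visit 2.
        At 2: go left to 12.
          12 is a leaf — visit 12.
        At 2: go right to 1.
          1 is a leaf — visit 1.
      At 28: no right child.
    At 10: no right child.
  At 6: go right to 36.
    36 is a leaf — visit 36.

20, 31, 3, 24, 17, 6, 10, 28, 2, 12, 1, 36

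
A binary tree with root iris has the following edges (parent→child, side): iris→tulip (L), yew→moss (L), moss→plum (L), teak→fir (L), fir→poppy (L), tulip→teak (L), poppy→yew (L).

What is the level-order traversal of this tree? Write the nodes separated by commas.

iris, tulip, teak, fir, poppy, yew, moss, plum

Level-order visits nodes level by level from the root, left to right within each level.
Level 0: iris
Level 1: tulip
Level 2: teak
Level 3: fir
Level 4: poppy
Level 5: yew
Level 6: moss
Level 7: plum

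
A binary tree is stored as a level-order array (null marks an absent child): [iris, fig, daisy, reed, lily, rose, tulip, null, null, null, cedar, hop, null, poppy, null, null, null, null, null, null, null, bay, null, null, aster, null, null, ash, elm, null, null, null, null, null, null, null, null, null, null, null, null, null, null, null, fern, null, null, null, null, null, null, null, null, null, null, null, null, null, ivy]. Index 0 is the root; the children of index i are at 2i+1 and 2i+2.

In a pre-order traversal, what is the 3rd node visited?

Pre-order visits the node, then its left subtree, then its right subtree.
Visit iris.
At iris: go left to fig.
  Visit fig.
  At fig: go left to reed.
    reed is a leaf — visit reed.
  At fig: go right to lily.
    Visit lily.
    At lily: no left child.
    At lily: go right to cedar.
      Visit cedar.
      At cedar: go left to bay.
        Visit bay.
        At bay: no left child.
        At bay: go right to fern.
          fern is a leaf — visit fern.
      At cedar: no right child.
At iris: go right to daisy.
  Visit daisy.
  At daisy: go left to rose.
    Visit rose.
    At rose: go left to hop.
      Visit hop.
      At hop: no left child.
      At hop: go right to aster.
        aster is a leaf — visit aster.
    At rose: no right child.
  At daisy: go right to tulip.
    Visit tulip.
    At tulip: go left to poppy.
      Visit poppy.
      At poppy: go left to ash.
        ash is a leaf — visit ash.
      At poppy: go right to elm.
        Visit elm.
        At elm: no left child.
        At elm: go right to ivy.
          ivy is a leaf — visit ivy.
    At tulip: no right child.
Full pre-order sequence: iris, fig, reed, lily, cedar, bay, fern, daisy, rose, hop, aster, tulip, poppy, ash, elm, ivy.

reed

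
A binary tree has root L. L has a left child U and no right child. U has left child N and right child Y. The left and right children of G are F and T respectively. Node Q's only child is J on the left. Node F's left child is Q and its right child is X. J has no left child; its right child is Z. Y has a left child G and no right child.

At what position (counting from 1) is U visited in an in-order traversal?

2

In-order visits the left subtree, then the node, then the right subtree.
At L: go left to U.
  At U: go left to N.
    N is a leaf — visit N.
  Visit U.
  At U: go right to Y.
    At Y: go left to G.
      At G: go left to F.
        At F: go left to Q.
          At Q: go left to J.
            At J: no left child.
            Visit J.
            At J: go right to Z.
              Z is a leaf — visit Z.
          Visit Q.
          At Q: no right child.
        Visit F.
        At F: go right to X.
          X is a leaf — visit X.
      Visit G.
      At G: go right to T.
        T is a leaf — visit T.
    Visit Y.
    At Y: no right child.
Visit L.
At L: no right child.
Full in-order sequence: N, U, J, Z, Q, F, X, G, T, Y, L.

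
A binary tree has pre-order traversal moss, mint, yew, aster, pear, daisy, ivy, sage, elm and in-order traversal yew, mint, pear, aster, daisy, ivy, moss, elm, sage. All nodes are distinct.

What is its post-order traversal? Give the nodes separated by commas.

The first element of pre-order is the root; it splits in-order into left and right subtrees.
Root moss: left subtree has 6 nodes {yew, mint, pear, aster, daisy, ivy}, right has 2 {elm, sage}.
  Root mint: left subtree has 1 node {yew}, right has 4 {pear, aster, daisy, ivy}.
    Root aster: left subtree has 1 node {pear}, right has 2 {daisy, ivy}.
      Root daisy: left subtree has 0 nodes { }, right has 1 {ivy}.
  Root sage: left subtree has 1 node {elm}, right has 0 { }.

yew, pear, ivy, daisy, aster, mint, elm, sage, moss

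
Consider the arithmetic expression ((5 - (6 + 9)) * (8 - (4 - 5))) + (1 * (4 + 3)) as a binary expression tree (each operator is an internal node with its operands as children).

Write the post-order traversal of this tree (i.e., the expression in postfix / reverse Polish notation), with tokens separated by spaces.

5 6 9 + - 8 4 5 - - * 1 4 3 + * +

Post-order on an expression tree gives postfix notation: for each operator, emit left operand, right operand, then the operator.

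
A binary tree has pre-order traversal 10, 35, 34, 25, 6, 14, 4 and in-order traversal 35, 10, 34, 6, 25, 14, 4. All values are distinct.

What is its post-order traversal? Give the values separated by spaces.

35 6 4 14 25 34 10

The first element of pre-order is the root; it splits in-order into left and right subtrees.
Root 10: left subtree has 1 node {35}, right has 5 {34, 6, 25, 14, 4}.
  Root 34: left subtree has 0 nodes { }, right has 4 {6, 25, 14, 4}.
    Root 25: left subtree has 1 node {6}, right has 2 {14, 4}.
      Root 14: left subtree has 0 nodes { }, right has 1 {4}.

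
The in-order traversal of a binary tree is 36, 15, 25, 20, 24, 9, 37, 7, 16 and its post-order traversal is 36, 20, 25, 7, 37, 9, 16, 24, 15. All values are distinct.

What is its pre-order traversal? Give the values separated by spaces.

15 36 24 25 20 16 9 37 7

The last element of post-order is the root; it splits in-order into left and right subtrees.
Root 15: left subtree has 1 node {36}, right has 7 {25, 20, 24, 9, 37, 7, 16}.
  Root 24: left subtree has 2 nodes {25, 20}, right has 4 {9, 37, 7, 16}.
    Root 25: left subtree has 0 nodes { }, right has 1 {20}.
    Root 16: left subtree has 3 nodes {9, 37, 7}, right has 0 { }.
      Root 9: left subtree has 0 nodes { }, right has 2 {37, 7}.
        Root 37: left subtree has 0 nodes { }, right has 1 {7}.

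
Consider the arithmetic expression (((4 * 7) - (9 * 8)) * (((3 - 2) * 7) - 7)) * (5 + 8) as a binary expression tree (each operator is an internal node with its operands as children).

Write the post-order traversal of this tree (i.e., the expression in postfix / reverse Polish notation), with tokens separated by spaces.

Post-order on an expression tree gives postfix notation: for each operator, emit left operand, right operand, then the operator.

4 7 * 9 8 * - 3 2 - 7 * 7 - * 5 8 + *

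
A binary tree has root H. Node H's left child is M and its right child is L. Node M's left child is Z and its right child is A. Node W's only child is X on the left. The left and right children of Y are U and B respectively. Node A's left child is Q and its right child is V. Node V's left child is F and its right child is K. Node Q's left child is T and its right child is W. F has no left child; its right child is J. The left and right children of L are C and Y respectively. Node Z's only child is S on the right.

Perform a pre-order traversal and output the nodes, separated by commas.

H, M, Z, S, A, Q, T, W, X, V, F, J, K, L, C, Y, U, B

Pre-order visits the node, then its left subtree, then its right subtree.
Visit H.
At H: go left to M.
  Visit M.
  At M: go left to Z.
    Visit Z.
    At Z: no left child.
    At Z: go right to S.
      S is a leaf — visit S.
  At M: go right to A.
    Visit A.
    At A: go left to Q.
      Visit Q.
      At Q: go left to T.
        T is a leaf — visit T.
      At Q: go right to W.
        Visit W.
        At W: go left to X.
          X is a leaf — visit X.
        At W: no right child.
    At A: go right to V.
      Visit V.
      At V: go left to F.
        Visit F.
        At F: no left child.
        At F: go right to J.
          J is a leaf — visit J.
      At V: go right to K.
        K is a leaf — visit K.
At H: go right to L.
  Visit L.
  At L: go left to C.
    C is a leaf — visit C.
  At L: go right to Y.
    Visit Y.
    At Y: go left to U.
      U is a leaf — visit U.
    At Y: go right to B.
      B is a leaf — visit B.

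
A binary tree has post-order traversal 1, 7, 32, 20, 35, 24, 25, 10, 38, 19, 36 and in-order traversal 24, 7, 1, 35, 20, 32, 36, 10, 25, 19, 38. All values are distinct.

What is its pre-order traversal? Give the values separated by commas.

36, 24, 35, 7, 1, 20, 32, 19, 10, 25, 38

The last element of post-order is the root; it splits in-order into left and right subtrees.
Root 36: left subtree has 6 nodes {24, 7, 1, 35, 20, 32}, right has 4 {10, 25, 19, 38}.
  Root 24: left subtree has 0 nodes { }, right has 5 {7, 1, 35, 20, 32}.
    Root 35: left subtree has 2 nodes {7, 1}, right has 2 {20, 32}.
      Root 7: left subtree has 0 nodes { }, right has 1 {1}.
      Root 20: left subtree has 0 nodes { }, right has 1 {32}.
  Root 19: left subtree has 2 nodes {10, 25}, right has 1 {38}.
    Root 10: left subtree has 0 nodes { }, right has 1 {25}.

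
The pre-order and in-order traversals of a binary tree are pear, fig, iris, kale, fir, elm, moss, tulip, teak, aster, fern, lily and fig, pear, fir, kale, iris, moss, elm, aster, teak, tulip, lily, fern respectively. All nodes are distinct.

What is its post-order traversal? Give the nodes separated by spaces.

fig fir kale moss aster teak lily fern tulip elm iris pear

The first element of pre-order is the root; it splits in-order into left and right subtrees.
Root pear: left subtree has 1 node {fig}, right has 10 {fir, kale, iris, moss, elm, aster, teak, tulip, lily, fern}.
  Root iris: left subtree has 2 nodes {fir, kale}, right has 7 {moss, elm, aster, teak, tulip, lily, fern}.
    Root kale: left subtree has 1 node {fir}, right has 0 { }.
    Root elm: left subtree has 1 node {moss}, right has 5 {aster, teak, tulip, lily, fern}.
      Root tulip: left subtree has 2 nodes {aster, teak}, right has 2 {lily, fern}.
        Root teak: left subtree has 1 node {aster}, right has 0 { }.
        Root fern: left subtree has 1 node {lily}, right has 0 { }.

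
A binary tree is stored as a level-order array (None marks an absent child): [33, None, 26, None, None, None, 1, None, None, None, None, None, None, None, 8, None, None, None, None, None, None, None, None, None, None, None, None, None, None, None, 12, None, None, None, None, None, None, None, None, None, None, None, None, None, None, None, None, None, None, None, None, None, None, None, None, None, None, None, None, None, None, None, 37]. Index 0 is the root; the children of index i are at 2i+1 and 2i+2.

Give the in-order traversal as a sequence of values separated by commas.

In-order visits the left subtree, then the node, then the right subtree.
At 33: no left child.
Visit 33.
At 33: go right to 26.
  At 26: no left child.
  Visit 26.
  At 26: go right to 1.
    At 1: no left child.
    Visit 1.
    At 1: go right to 8.
      At 8: no left child.
      Visit 8.
      At 8: go right to 12.
        At 12: no left child.
        Visit 12.
        At 12: go right to 37.
          37 is a leaf — visit 37.

33, 26, 1, 8, 12, 37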